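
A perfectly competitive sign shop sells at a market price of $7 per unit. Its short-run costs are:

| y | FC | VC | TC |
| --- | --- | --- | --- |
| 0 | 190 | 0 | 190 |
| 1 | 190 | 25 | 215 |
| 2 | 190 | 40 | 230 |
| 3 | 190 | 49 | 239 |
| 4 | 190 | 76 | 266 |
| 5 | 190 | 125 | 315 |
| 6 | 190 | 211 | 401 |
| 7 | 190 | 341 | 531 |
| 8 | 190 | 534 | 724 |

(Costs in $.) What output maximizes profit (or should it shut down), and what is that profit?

y = 0 (shut down); profit = -$190

Tabulate TR − TC: y=0: -190; y=1: -208; y=2: -216; y=3: -218; y=4: -238; y=5: -280; y=6: -359; y=7: -482; y=8: -668.
Profit is highest at y = 0. Equivalently, the lowest AVC in the table is 49/3 ≈ $16.33 at y = 3, and P = $7 falls below it — price never covers variable cost, so the firm shuts down and loses only its fixed cost.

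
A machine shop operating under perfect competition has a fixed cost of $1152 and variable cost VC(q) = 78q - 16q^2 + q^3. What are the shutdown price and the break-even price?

AVC = 78 - 16q + q^2; minimized at q = 8, giving min AVC = $14. That is the shutdown price.
ATC = 1152/q + 78 - 16q + q^2. Setting dATC/dq = −1152/q^2 − 16 + 2q = 0 gives q = 12 (since 2·12^3 − 16·12^2 = 1152).
min ATC = 1152/12 + 78 − 16·12 + 12^2 = $126. That is the break-even price.
Between these two prices the firm operates at a loss; above $126 it earns a profit.

Shutdown price = $14; break-even price = $126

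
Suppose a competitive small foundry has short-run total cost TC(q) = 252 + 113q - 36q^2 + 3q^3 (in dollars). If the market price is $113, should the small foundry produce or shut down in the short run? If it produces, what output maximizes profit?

Strip out fixed cost: VC = 113q - 36q^2 + 3q^3. Then AVC = 113 - 36q + 3q^2 and MC = 113 - 72q + 9q^2.
AVC hits its minimum where MC = AVC, at q = 6, giving min AVC = 113 - 36·6 + 3·6^2 = $5.
P = $113 exceeds min AVC = $5, so the firm stays open.
Set P = MC: 113 = 113 - 72q + 9q^2 → -72q + 9q^2 = 0. The roots are q = 0 and q = 8; the profit-maximizing output is on the rising part of MC, so q* = 8.
Check: AVC at q = 8 is $17 ≤ P, so revenue covers variable cost.
Profit = P·q − TC = 113·8 − 388 = $516.

Produce at q = 8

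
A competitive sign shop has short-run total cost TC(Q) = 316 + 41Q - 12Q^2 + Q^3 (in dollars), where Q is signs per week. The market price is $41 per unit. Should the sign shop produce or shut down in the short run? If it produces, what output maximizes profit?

Produce at Q = 8

Strip out fixed cost: VC = 41Q - 12Q^2 + Q^3. Then AVC = 41 - 12Q + Q^2 and MC = 41 - 24Q + 3Q^2.
The AVC parabola has its vertex at Q = 12/2 = 6, where AVC = 41 - 12·6 + 6^2 = $5.
Since P = $41 ≥ min AVC = $5, price covers variable cost and the firm should produce.
Set P = MC: 41 = 41 - 24Q + 3Q^2 → -24Q + 3Q^2 = 0. The roots are Q = 0 and Q = 8; the profit-maximizing output is on the rising part of MC, so Q* = 8.
Check: AVC at Q = 8 is $9 ≤ P, so revenue covers variable cost.
Profit = P·Q − TC = 41·8 − 388 = -$60, a loss, but smaller than the $316 fixed cost the firm would lose by shutting down.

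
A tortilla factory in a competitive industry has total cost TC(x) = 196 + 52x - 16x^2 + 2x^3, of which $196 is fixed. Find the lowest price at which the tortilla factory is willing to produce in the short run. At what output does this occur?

Short-run supply begins at min AVC. From VC = 52x - 16x^2 + 2x^3, AVC = 52 - 16x + 2x^2.
dAVC/dx = -16 + 4x = 0 gives x = 4. min AVC = 52 - 16·4 + 2·4^2 = 20.
So the shutdown price is $20.

$20 per unit, at x = 4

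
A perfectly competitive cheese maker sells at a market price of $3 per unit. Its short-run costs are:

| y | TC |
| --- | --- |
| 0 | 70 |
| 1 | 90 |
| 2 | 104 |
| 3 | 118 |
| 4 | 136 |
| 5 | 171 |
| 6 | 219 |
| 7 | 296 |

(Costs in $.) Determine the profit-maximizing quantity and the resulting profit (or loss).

y = 0 (shut down); profit = -$70

Profit at each row (π = 3y − TC): y=0: -70; y=1: -87; y=2: -98; y=3: -109; y=4: -124; y=5: -156; y=6: -201; y=7: -275.
Profit is highest at y = 0. Equivalently, the lowest AVC in the table is 48/3 ≈ $16 at y = 3, and P = $3 falls below it — price never covers variable cost, so the firm shuts down and loses only its fixed cost.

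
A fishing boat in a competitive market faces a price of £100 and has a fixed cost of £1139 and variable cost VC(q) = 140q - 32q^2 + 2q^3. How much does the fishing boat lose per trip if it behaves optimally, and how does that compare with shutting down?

Profit = -£339 at q = 10

AVC = 140 - 32q + 2q^2 has its minimum £12 at q = 8; price £100 clears that bar, so the firm operates.
MC = 140 - 64q + 6q^2. Setting P = MC and taking the root on the rising branch gives q* = 10.
TR = 100·10 = 1000. TC = 1139 + 200 = 1339. Profit = 1000 − 1339 = -£339.
That loss of £339 beats the £1139 the firm would lose by shutting down; producing recovers £800 of fixed cost.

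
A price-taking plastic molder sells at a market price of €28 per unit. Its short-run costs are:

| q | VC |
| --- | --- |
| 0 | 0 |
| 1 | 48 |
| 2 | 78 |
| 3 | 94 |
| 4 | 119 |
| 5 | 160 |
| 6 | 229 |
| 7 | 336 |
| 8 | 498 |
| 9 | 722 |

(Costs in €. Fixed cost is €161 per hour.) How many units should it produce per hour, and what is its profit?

q = 0 (shut down); profit = -€161

Tabulate TR − TC: q=0: -161; q=1: -181; q=2: -183; q=3: -171; q=4: -168; q=5: -181; q=6: -222; q=7: -301; q=8: -435; q=9: -631.
Profit is highest at q = 0. Equivalently, the lowest AVC in the table is 119/4 ≈ €29.75 at q = 4, and P = €28 falls below it — price never covers variable cost, so the firm shuts down and loses only its fixed cost.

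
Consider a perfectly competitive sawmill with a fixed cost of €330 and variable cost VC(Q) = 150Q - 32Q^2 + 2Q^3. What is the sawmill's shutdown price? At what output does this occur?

€22 per unit, at Q = 8

The firm shuts down when price falls below the minimum of average variable cost. AVC = VC/Q = 150 - 32Q + 2Q^2.
At the minimum of AVC, MC = AVC. MC = 150 - 64Q + 6Q^2; setting MC = AVC gives 4Q^2 - 32Q = 0, so Q = 8. min AVC = 22.
So the shutdown price is €22.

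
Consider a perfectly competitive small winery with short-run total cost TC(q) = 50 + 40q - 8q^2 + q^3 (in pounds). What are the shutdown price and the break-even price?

Shutdown price = £24; break-even price = £35

Shutdown price = min AVC. AVC = 40 - 8q + q^2, with vertex at q = 4 and minimum £24.
ATC = 50/q + 40 - 8q + q^2. Setting dATC/dq = −50/q^2 − 8 + 2q = 0 gives q = 5 (since 2·5^3 − 8·5^2 = 50).
min ATC = 50/5 + 40 − 8·5 + 5^2 = £35. That is the break-even price.
For £24 ≤ P < £35 the firm produces at a loss; below £24 it shuts down.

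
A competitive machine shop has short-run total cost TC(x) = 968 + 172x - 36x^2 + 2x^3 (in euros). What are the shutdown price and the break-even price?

AVC = 172 - 36x + 2x^2; minimized at x = 9, giving min AVC = €10. That is the shutdown price.
ATC = 968/x + 172 - 36x + 2x^2. Setting dATC/dx = −968/x^2 − 36 + 4x = 0 gives x = 11 (since 4·11^3 − 36·11^2 = 968).
min ATC = 968/11 + 172 − 36·11 + 2·11^2 = €106. That is the break-even price.
Between these two prices the firm operates at a loss; above €106 it earns a profit.

Shutdown price = €10; break-even price = €106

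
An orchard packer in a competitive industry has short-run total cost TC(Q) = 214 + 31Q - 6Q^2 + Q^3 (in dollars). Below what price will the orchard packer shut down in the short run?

The firm shuts down when price falls below the minimum of average variable cost. AVC = VC/Q = 31 - 6Q + Q^2.
At the minimum of AVC, MC = AVC. MC = 31 - 12Q + 3Q^2; setting MC = AVC gives 2Q^2 - 6Q = 0, so Q = 3. min AVC = 22.
So the shutdown price is $22.

$22 per unit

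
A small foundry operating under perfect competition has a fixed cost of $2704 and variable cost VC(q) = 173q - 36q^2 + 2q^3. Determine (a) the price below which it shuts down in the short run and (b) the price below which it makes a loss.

Shutdown price = $11; break-even price = $251

AVC = 173 - 36q + 2q^2; minimized at q = 9, giving min AVC = $11. That is the shutdown price.
ATC = 2704/q + 173 - 36q + 2q^2. Setting dATC/dq = −2704/q^2 − 36 + 4q = 0 gives q = 13 (since 4·13^3 − 36·13^2 = 2704).
min ATC = 2704/13 + 173 − 36·13 + 2·13^2 = $251. That is the break-even price.
For $11 ≤ P < $251 the firm produces at a loss; below $11 it shuts down.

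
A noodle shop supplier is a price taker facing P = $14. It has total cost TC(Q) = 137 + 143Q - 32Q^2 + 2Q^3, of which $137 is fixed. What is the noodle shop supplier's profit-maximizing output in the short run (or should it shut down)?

From TC, MC = TC'(Q) = 143 - 64Q + 6Q^2 and AVC = VC/Q = 143 - 32Q + 2Q^2.
AVC hits its minimum where MC = AVC, at Q = 8, giving min AVC = 143 - 32·8 + 2·8^2 = $15.
With P < min AVC ($14 < $15), every unit sold adds to the loss.
Best response: produce nothing and absorb the $137 fixed cost.

Shut down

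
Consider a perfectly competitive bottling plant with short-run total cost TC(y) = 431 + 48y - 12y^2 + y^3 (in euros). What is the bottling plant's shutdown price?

Short-run supply begins at min AVC. From VC = 48y - 12y^2 + y^3, AVC = 48 - 12y + y^2.
dAVC/dy = -12 + 2y = 0 gives y = 6. min AVC = 48 - 12·6 + 6^2 = 12.
So the shutdown price is €12.

€12 per unit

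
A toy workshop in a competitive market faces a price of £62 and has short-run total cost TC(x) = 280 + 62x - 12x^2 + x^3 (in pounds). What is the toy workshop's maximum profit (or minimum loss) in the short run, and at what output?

AVC = 62 - 12x + x^2 has its minimum £26 at x = 6; price £62 clears that bar, so the firm operates.
MC = 62 - 24x + 3x^2. Setting P = MC and taking the root on the rising branch gives x* = 8.
TR = 62·8 = 496. TC = 280 + 240 = 520. Profit = 496 − 520 = -£24.
Shutting down would mean losing the fixed cost of £280, so operating at a loss of £24 is better by £256.

Profit = -£24 at x = 8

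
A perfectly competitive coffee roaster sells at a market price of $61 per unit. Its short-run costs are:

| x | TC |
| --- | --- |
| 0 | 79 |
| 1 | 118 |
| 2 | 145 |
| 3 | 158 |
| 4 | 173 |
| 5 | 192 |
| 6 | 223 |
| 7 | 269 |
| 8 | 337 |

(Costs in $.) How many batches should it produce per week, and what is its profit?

Compute π = P·x − TC at each output: x=0: -79; x=1: -57; x=2: -23; x=3: 25; x=4: 71; x=5: 113; x=6: 143; x=7: 158; x=8: 151.
Profit is maximized at x = 7. AVC there is 190/7 = $27.14 ≤ P, so producing beats shutting down (which would give -$79).

x = 7; profit = $158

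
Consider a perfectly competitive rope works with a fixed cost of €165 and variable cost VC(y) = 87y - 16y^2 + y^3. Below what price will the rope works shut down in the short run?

€23 per unit

The firm shuts down when price falls below the minimum of average variable cost. AVC = VC/y = 87 - 16y + y^2.
dAVC/dy = -16 + 2y = 0 gives y = 8. min AVC = 87 - 16·8 + 8^2 = 23.
So the shutdown price is €23.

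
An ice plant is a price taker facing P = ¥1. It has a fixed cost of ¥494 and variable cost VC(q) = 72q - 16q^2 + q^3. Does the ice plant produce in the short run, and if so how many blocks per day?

Variable cost is VC = 72q - 16q^2 + q^3, so AVC = VC/q = 72 - 16q + q^2 and MC = dTC/dq = 72 - 32q + 3q^2.
The AVC parabola has its vertex at q = 16/2 = 8, where AVC = 72 - 16·8 + 8^2 = ¥8.
With P < min AVC (¥1 < ¥8), every unit sold adds to the loss.
Best response: produce nothing and absorb the ¥494 fixed cost.

Shut down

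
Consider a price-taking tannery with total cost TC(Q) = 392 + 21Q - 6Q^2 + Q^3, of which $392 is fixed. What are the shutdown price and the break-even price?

AVC = 21 - 6Q + Q^2; minimized at Q = 3, giving min AVC = $12. That is the shutdown price.
ATC = 392/Q + 21 - 6Q + Q^2. Setting dATC/dQ = −392/Q^2 − 6 + 2Q = 0 gives Q = 7 (since 2·7^3 − 6·7^2 = 392).
min ATC = 392/7 + 21 − 6·7 + 7^2 = $84. That is the break-even price.
Between these two prices the firm operates at a loss; above $84 it earns a profit.

Shutdown price = $12; break-even price = $84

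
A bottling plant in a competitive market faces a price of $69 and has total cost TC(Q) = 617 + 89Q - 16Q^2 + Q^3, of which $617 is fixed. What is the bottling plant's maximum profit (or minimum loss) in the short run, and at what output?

Profit = -$217 at Q = 10

AVC = 89 - 16Q + Q^2 has its minimum $25 at Q = 8; price $69 clears that bar, so the firm operates.
MC = 89 - 32Q + 3Q^2. Setting P = MC and taking the root on the rising branch gives Q* = 10.
TR = 69·10 = 690. TC = 617 + 290 = 907. Profit = 690 − 907 = -$217.
Shutting down would mean losing the fixed cost of $617, so operating at a loss of $217 is better by $400.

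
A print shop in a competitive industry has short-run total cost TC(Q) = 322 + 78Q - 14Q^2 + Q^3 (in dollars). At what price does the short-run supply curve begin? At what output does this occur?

$29 per unit, at Q = 7

The shutdown price is the minimum of AVC. VC = 78Q - 14Q^2 + Q^3, so AVC = 78 - 14Q + Q^2.
At the minimum of AVC, MC = AVC. MC = 78 - 28Q + 3Q^2; setting MC = AVC gives 2Q^2 - 14Q = 0, so Q = 7. min AVC = 29.
The firm shuts down for any P below $29.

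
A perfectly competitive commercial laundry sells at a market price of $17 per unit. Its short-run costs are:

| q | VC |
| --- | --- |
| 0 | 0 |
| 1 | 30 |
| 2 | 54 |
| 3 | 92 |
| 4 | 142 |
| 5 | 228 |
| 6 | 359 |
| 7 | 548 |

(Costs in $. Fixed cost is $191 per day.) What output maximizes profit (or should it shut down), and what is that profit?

Profit at each row (π = 17q − TC): q=0: -191; q=1: -204; q=2: -211; q=3: -232; q=4: -265; q=5: -334; q=6: -448; q=7: -620.
Profit is highest at q = 0. Equivalently, the lowest AVC in the table is 54/2 ≈ $27 at q = 2, and P = $17 falls below it — price never covers variable cost, so the firm shuts down and loses only its fixed cost.

q = 0 (shut down); profit = -$191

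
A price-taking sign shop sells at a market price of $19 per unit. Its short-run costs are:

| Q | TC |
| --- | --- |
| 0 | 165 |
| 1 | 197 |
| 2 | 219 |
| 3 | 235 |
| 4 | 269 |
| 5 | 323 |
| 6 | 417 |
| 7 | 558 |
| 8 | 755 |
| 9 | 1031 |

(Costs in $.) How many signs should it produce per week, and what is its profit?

Tabulate TR − TC: Q=0: -165; Q=1: -178; Q=2: -181; Q=3: -178; Q=4: -193; Q=5: -228; Q=6: -303; Q=7: -425; Q=8: -603; Q=9: -860.
Profit is highest at Q = 0. Equivalently, the lowest AVC in the table is 70/3 ≈ $23.33 at Q = 3, and P = $19 falls below it — price never covers variable cost, so the firm shuts down and loses only its fixed cost.

Q = 0 (shut down); profit = -$165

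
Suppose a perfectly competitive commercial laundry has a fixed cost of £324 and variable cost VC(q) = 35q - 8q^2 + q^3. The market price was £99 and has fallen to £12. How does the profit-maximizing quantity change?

AVC = 35 - 8q + q^2, minimized at q = 4 where min AVC = £19. MC = 35 - 16q + 3q^2.
At P = £99 ≥ min AVC, set P = MC on the rising branch: q = 8.
At P = £12 < min AVC = £19, price no longer covers variable cost at any output, so the firm shuts down: q = 0.

Output falls from 8 to 0 (the firm shuts down)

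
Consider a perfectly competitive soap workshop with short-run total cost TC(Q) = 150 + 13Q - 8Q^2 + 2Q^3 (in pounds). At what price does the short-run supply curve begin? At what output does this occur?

£5 per unit, at Q = 2

The shutdown price is the minimum of AVC. VC = 13Q - 8Q^2 + 2Q^3, so AVC = 13 - 8Q + 2Q^2.
dAVC/dQ = -8 + 4Q = 0 gives Q = 2. min AVC = 13 - 8·2 + 2·2^2 = 5.
The firm shuts down for any P below £5.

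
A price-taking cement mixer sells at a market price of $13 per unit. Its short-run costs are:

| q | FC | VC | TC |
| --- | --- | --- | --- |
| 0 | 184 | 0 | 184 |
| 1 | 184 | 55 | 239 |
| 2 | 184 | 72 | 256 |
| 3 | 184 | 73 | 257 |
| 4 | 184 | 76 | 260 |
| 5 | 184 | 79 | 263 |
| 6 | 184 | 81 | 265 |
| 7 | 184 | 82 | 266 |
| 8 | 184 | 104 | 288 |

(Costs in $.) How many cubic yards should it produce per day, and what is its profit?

q = 7; profit = -$175

Compute π = P·q − TC at each output: q=0: -184; q=1: -226; q=2: -230; q=3: -218; q=4: -208; q=5: -198; q=6: -187; q=7: -175; q=8: -184.
Profit is maximized at q = 7. AVC there is 82/7 = $11.71 ≤ P, so producing beats shutting down (which would give -$184).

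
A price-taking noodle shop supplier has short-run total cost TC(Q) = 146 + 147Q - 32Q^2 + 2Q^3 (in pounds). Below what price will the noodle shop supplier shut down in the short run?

£19 per unit

Short-run supply begins at min AVC. From VC = 147Q - 32Q^2 + 2Q^3, AVC = 147 - 32Q + 2Q^2.
At the minimum of AVC, MC = AVC. MC = 147 - 64Q + 6Q^2; setting MC = AVC gives 4Q^2 - 32Q = 0, so Q = 8. min AVC = 19.
So the shutdown price is £19.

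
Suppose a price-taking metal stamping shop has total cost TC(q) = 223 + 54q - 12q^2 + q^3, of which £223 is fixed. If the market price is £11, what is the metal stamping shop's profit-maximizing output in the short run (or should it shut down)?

Shut down

From TC, MC = TC'(q) = 54 - 24q + 3q^2 and AVC = VC/q = 54 - 12q + q^2.
The AVC parabola has its vertex at q = 12/2 = 6, where AVC = 54 - 12·6 + 6^2 = £18.
P = £11 lies below min AVC = £18; no output level covers variable cost.
Best response: produce nothing and absorb the £223 fixed cost.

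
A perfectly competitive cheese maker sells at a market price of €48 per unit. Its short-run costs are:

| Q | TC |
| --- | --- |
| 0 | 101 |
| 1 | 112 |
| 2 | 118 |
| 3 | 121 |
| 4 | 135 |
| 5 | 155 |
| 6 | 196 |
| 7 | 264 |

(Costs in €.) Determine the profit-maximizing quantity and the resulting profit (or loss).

Q = 6; profit = €92

Compute π = P·Q − TC at each output: Q=0: -101; Q=1: -64; Q=2: -22; Q=3: 23; Q=4: 57; Q=5: 85; Q=6: 92; Q=7: 72.
Profit is maximized at Q = 6. AVC there is 95/6 = €15.83 ≤ P, so producing beats shutting down (which would give -€101).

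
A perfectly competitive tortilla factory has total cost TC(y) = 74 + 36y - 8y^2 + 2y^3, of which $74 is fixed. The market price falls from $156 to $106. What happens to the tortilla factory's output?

AVC = 36 - 8y + 2y^2, minimized at y = 2 where min AVC = $28. MC = 36 - 16y + 6y^2.
With P = $156 above the shutdown price, P = MC gives y = 6.
At P = $106 ≥ min AVC, set P = MC: y = 5. The firm stays open but cuts output.

Output falls from 6 to 5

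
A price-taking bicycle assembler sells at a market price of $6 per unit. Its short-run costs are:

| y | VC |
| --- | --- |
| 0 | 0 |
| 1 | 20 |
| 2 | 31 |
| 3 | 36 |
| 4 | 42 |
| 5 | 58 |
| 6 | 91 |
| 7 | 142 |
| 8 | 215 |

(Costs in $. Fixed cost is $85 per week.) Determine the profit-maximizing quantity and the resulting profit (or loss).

Tabulate TR − TC: y=0: -85; y=1: -99; y=2: -104; y=3: -103; y=4: -103; y=5: -113; y=6: -140; y=7: -185; y=8: -252.
Profit is highest at y = 0. Equivalently, the lowest AVC in the table is 42/4 ≈ $10.50 at y = 4, and P = $6 falls below it — price never covers variable cost, so the firm shuts down and loses only its fixed cost.

y = 0 (shut down); profit = -$85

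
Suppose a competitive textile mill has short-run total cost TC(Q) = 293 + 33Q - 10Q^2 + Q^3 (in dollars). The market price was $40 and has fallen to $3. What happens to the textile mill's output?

Output falls from 7 to 0 (the firm shuts down)

AVC = 33 - 10Q + Q^2, minimized at Q = 5 where min AVC = $8. MC = 33 - 20Q + 3Q^2.
With P = $40 above the shutdown price, P = MC gives Q = 7.
At P = $3 < min AVC = $8, price no longer covers variable cost at any output, so the firm shuts down: Q = 0.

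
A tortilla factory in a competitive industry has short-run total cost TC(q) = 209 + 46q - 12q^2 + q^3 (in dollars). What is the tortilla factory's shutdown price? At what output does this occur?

Short-run supply begins at min AVC. From VC = 46q - 12q^2 + q^3, AVC = 46 - 12q + q^2.
At the minimum of AVC, MC = AVC. MC = 46 - 24q + 3q^2; setting MC = AVC gives 2q^2 - 12q = 0, so q = 6. min AVC = 10.
So the shutdown price is $10.

$10 per unit, at q = 6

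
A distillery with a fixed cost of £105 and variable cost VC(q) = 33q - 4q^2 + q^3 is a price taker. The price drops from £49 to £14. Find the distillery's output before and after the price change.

Output falls from 4 to 0 (the firm shuts down)

MC = 33 - 8q + 3q^2; the shutdown threshold is min AVC = £29 (at q = 2).
With P = £49 above the shutdown price, P = MC gives q = 4.
At P = £14 < min AVC = £29, price no longer covers variable cost at any output, so the firm shuts down: q = 0.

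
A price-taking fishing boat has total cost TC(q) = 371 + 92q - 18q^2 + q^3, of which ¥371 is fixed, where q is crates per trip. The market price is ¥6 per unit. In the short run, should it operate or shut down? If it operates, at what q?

Shut down

Variable cost is VC = 92q - 18q^2 + q^3, so AVC = VC/q = 92 - 18q + q^2 and MC = dTC/dq = 92 - 36q + 3q^2.
AVC is minimized where dAVC/dq = -18 + 2q = 0, at q = 9; min AVC = 92 - 18·9 + 9^2 = ¥11.
Since P = ¥6 < min AVC = ¥11, price fails to cover variable cost at any output.
The firm minimizes its loss by shutting down and losing only its fixed cost of ¥371.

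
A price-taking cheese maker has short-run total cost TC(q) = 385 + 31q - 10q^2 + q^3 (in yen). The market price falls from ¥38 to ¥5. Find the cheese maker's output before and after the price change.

AVC = 31 - 10q + q^2, minimized at q = 5 where min AVC = ¥6. MC = 31 - 20q + 3q^2.
With P = ¥38 above the shutdown price, P = MC gives q = 7.
At P = ¥5 < min AVC = ¥6, price no longer covers variable cost at any output, so the firm shuts down: q = 0.

Output falls from 7 to 0 (the firm shuts down)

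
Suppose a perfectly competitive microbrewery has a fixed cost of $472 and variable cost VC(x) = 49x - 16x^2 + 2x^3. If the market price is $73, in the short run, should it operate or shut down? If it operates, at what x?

Produce at x = 6

Strip out fixed cost: VC = 49x - 16x^2 + 2x^3. Then AVC = 49 - 16x + 2x^2 and MC = 49 - 32x + 6x^2.
AVC hits its minimum where MC = AVC, at x = 4, giving min AVC = 49 - 16·4 + 2·4^2 = $17.
Since P = $73 ≥ min AVC = $17, price covers variable cost and the firm should produce.
P = MC gives -24 - 32x + 6x^2 = 0, with roots -2/3 and 6. Take the larger (rising MC): x* = 6.
Check: AVC at x = 6 is $25 ≤ P, so revenue covers variable cost.
Profit = P·x − TC = 73·6 − 622 = -$184, a loss, but smaller than the $472 fixed cost the firm would lose by shutting down.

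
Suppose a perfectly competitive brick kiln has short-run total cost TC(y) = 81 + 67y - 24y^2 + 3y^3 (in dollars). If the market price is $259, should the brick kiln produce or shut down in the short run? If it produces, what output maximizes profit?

Strip out fixed cost: VC = 67y - 24y^2 + 3y^3. Then AVC = 67 - 24y + 3y^2 and MC = 67 - 48y + 9y^2.
AVC hits its minimum where MC = AVC, at y = 4, giving min AVC = 67 - 24·4 + 3·4^2 = $19.
Since P = $259 ≥ min AVC = $19, price covers variable cost and the firm should produce.
Set P = MC: 259 = 67 - 48y + 9y^2 → -192 - 48y + 9y^2 = 0. The roots are y = -8/3 and y = 8; the profit-maximizing output is on the rising part of MC, so y* = 8.
Check: AVC at y = 8 is $67 ≤ P, so revenue covers variable cost.
Profit = P·y − TC = 259·8 − 617 = $1455.

Produce at y = 8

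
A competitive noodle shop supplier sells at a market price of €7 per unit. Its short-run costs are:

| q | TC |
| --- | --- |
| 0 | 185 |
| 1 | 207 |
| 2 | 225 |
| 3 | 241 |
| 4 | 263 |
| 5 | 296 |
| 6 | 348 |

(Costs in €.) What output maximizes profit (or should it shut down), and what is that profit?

q = 0 (shut down); profit = -€185

Profit at each row (π = 7q − TC): q=0: -185; q=1: -200; q=2: -211; q=3: -220; q=4: -235; q=5: -261; q=6: -306.
Profit is highest at q = 0. Equivalently, the lowest AVC in the table is 56/3 ≈ €18.67 at q = 3, and P = €7 falls below it — price never covers variable cost, so the firm shuts down and loses only its fixed cost.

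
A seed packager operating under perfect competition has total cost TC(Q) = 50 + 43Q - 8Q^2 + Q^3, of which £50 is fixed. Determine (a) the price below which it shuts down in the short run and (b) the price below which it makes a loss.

Shutdown price = min AVC. AVC = 43 - 8Q + Q^2, with vertex at Q = 4 and minimum £27.
ATC = 50/Q + 43 - 8Q + Q^2. Setting dATC/dQ = −50/Q^2 − 8 + 2Q = 0 gives Q = 5 (since 2·5^3 − 8·5^2 = 50).
min ATC = 50/5 + 43 − 8·5 + 5^2 = £38. That is the break-even price.
For £27 ≤ P < £38 the firm produces at a loss; below £27 it shuts down.

Shutdown price = £27; break-even price = £38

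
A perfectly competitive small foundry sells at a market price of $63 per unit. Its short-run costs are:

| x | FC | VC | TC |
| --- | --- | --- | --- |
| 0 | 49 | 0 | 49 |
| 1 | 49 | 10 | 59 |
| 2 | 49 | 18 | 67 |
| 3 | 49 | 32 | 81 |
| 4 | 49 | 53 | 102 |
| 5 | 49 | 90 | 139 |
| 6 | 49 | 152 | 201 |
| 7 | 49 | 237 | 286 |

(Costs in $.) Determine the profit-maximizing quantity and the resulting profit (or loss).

Tabulate TR − TC: x=0: -49; x=1: 4; x=2: 59; x=3: 108; x=4: 150; x=5: 176; x=6: 177; x=7: 155.
Profit is maximized at x = 6. AVC there is 152/6 = $25.33 ≤ P, so producing beats shutting down (which would give -$49).

x = 6; profit = $177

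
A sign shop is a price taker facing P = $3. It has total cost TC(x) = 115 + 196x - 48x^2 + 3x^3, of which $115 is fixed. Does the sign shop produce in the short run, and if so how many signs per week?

From TC, MC = TC'(x) = 196 - 96x + 9x^2 and AVC = VC/x = 196 - 48x + 3x^2.
AVC is minimized where dAVC/dx = -48 + 6x = 0, at x = 8; min AVC = 196 - 48·8 + 3·8^2 = $4.
With P < min AVC ($3 < $4), every unit sold adds to the loss.
Best response: produce nothing and absorb the $115 fixed cost.

Shut down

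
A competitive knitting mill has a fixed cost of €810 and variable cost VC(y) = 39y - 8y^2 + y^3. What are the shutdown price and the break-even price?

Shutdown price = €23; break-even price = €138

AVC = 39 - 8y + y^2; minimized at y = 4, giving min AVC = €23. That is the shutdown price.
ATC = 810/y + 39 - 8y + y^2. Setting dATC/dy = −810/y^2 − 8 + 2y = 0 gives y = 9 (since 2·9^3 − 8·9^2 = 810).
min ATC = 810/9 + 39 − 8·9 + 9^2 = €138. That is the break-even price.
For €23 ≤ P < €138 the firm produces at a loss; below €23 it shuts down.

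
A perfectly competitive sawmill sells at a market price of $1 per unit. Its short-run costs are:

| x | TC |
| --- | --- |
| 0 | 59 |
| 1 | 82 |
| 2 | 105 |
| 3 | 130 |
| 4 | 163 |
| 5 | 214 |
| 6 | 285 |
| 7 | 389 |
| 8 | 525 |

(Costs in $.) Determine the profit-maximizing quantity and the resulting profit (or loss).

x = 0 (shut down); profit = -$59

Profit at each row (π = 1x − TC): x=0: -59; x=1: -81; x=2: -103; x=3: -127; x=4: -159; x=5: -209; x=6: -279; x=7: -382; x=8: -517.
Profit is highest at x = 0. Equivalently, the lowest AVC in the table is 23/1 ≈ $23 at x = 1, and P = $1 falls below it — price never covers variable cost, so the firm shuts down and loses only its fixed cost.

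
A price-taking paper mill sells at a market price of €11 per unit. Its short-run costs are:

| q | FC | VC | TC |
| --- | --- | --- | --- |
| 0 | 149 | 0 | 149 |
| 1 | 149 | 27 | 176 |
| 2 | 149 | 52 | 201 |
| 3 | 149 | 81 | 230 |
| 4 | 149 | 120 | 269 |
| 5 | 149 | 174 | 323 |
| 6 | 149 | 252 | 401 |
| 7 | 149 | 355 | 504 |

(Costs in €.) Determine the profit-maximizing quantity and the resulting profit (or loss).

Profit at each row (π = 11q − TC): q=0: -149; q=1: -165; q=2: -179; q=3: -197; q=4: -225; q=5: -268; q=6: -335; q=7: -427.
Profit is highest at q = 0. Equivalently, the lowest AVC in the table is 52/2 ≈ €26 at q = 2, and P = €11 falls below it — price never covers variable cost, so the firm shuts down and loses only its fixed cost.

q = 0 (shut down); profit = -€149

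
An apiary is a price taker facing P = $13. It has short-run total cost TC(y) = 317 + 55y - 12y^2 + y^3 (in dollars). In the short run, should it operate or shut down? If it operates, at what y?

Shut down

From TC, MC = TC'(y) = 55 - 24y + 3y^2 and AVC = VC/y = 55 - 12y + y^2.
AVC is minimized where dAVC/dy = -12 + 2y = 0, at y = 6; min AVC = 55 - 12·6 + 6^2 = $19.
Since P = $13 < min AVC = $19, price fails to cover variable cost at any output.
Best response: produce nothing and absorb the $317 fixed cost.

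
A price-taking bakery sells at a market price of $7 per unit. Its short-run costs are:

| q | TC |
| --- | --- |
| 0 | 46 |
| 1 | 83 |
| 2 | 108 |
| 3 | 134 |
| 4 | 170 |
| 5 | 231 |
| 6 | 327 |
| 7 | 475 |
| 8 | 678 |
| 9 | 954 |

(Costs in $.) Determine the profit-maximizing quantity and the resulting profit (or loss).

Tabulate TR − TC: q=0: -46; q=1: -76; q=2: -94; q=3: -113; q=4: -142; q=5: -196; q=6: -285; q=7: -426; q=8: -622; q=9: -891.
Profit is highest at q = 0. Equivalently, the lowest AVC in the table is 88/3 ≈ $29.33 at q = 3, and P = $7 falls below it — price never covers variable cost, so the firm shuts down and loses only its fixed cost.

q = 0 (shut down); profit = -$46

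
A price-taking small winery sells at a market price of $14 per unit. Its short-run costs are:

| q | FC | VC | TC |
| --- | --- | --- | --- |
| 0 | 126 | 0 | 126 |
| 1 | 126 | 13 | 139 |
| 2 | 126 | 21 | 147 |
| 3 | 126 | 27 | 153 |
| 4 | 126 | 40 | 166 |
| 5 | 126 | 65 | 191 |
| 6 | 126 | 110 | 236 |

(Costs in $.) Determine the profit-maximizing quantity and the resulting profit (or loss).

q = 4; profit = -$110

Tabulate TR − TC: q=0: -126; q=1: -125; q=2: -119; q=3: -111; q=4: -110; q=5: -121; q=6: -152.
Profit is maximized at q = 4. AVC there is 40/4 = $10 ≤ P, so producing beats shutting down (which would give -$126).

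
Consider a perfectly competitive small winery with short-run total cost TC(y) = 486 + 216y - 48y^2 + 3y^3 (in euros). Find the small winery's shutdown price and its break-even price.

Shutdown price = min AVC. AVC = 216 - 48y + 3y^2, with vertex at y = 8 and minimum €24.
ATC = 486/y + 216 - 48y + 3y^2. Setting dATC/dy = −486/y^2 − 48 + 6y = 0 gives y = 9 (since 6·9^3 − 48·9^2 = 486).
min ATC = 486/9 + 216 − 48·9 + 3·9^2 = €81. That is the break-even price.
For €24 ≤ P < €81 the firm produces at a loss; below €24 it shuts down.

Shutdown price = €24; break-even price = €81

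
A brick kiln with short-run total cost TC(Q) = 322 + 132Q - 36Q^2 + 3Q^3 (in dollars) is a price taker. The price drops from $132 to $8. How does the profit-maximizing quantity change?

Output falls from 8 to 0 (the firm shuts down)

AVC = 132 - 36Q + 3Q^2, minimized at Q = 6 where min AVC = $24. MC = 132 - 72Q + 9Q^2.
With P = $132 above the shutdown price, P = MC gives Q = 8.
At P = $8 < min AVC = $24, price no longer covers variable cost at any output, so the firm shuts down: Q = 0.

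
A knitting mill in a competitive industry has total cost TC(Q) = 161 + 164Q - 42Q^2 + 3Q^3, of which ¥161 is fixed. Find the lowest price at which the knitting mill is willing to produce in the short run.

¥17 per unit

The firm shuts down when price falls below the minimum of average variable cost. AVC = VC/Q = 164 - 42Q + 3Q^2.
At the minimum of AVC, MC = AVC. MC = 164 - 84Q + 9Q^2; setting MC = AVC gives 6Q^2 - 42Q = 0, so Q = 7. min AVC = 17.
For P < ¥17 the firm produces nothing.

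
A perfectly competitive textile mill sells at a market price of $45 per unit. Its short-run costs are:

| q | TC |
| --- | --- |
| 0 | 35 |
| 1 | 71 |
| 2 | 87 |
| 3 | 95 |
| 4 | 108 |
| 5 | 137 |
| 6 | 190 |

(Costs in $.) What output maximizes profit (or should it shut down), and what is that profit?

q = 5; profit = $88

Tabulate TR − TC: q=0: -35; q=1: -26; q=2: 3; q=3: 40; q=4: 72; q=5: 88; q=6: 80.
Profit is maximized at q = 5. AVC there is 102/5 = $20.40 ≤ P, so producing beats shutting down (which would give -$35).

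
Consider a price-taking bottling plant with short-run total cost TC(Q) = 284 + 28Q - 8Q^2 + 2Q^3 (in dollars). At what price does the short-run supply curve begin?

$20 per unit

Short-run supply begins at min AVC. From VC = 28Q - 8Q^2 + 2Q^3, AVC = 28 - 8Q + 2Q^2.
At the minimum of AVC, MC = AVC. MC = 28 - 16Q + 6Q^2; setting MC = AVC gives 4Q^2 - 8Q = 0, so Q = 2. min AVC = 20.
So the shutdown price is $20.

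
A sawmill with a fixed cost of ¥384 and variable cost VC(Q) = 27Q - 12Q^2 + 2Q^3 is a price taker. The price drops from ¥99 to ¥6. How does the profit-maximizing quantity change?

Output falls from 6 to 0 (the firm shuts down)

MC = 27 - 24Q + 6Q^2; the shutdown threshold is min AVC = ¥9 (at Q = 3).
With P = ¥99 above the shutdown price, P = MC gives Q = 6.
At P = ¥6 < min AVC = ¥9, price no longer covers variable cost at any output, so the firm shuts down: Q = 0.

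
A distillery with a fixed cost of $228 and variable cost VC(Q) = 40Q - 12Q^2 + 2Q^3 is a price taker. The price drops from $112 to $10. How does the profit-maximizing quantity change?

AVC = 40 - 12Q + 2Q^2, minimized at Q = 3 where min AVC = $22. MC = 40 - 24Q + 6Q^2.
At P = $112 ≥ min AVC, set P = MC on the rising branch: Q = 6.
At P = $10 < min AVC = $22, price no longer covers variable cost at any output, so the firm shuts down: Q = 0.

Output falls from 6 to 0 (the firm shuts down)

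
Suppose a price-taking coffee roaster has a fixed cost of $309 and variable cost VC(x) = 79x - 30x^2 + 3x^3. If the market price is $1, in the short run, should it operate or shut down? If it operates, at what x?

From TC, MC = TC'(x) = 79 - 60x + 9x^2 and AVC = VC/x = 79 - 30x + 3x^2.
AVC hits its minimum where MC = AVC, at x = 5, giving min AVC = 79 - 30·5 + 3·5^2 = $4.
Since P = $1 < min AVC = $4, price fails to cover variable cost at any output.
Shutting down limits the loss to fixed cost, $309.

Shut down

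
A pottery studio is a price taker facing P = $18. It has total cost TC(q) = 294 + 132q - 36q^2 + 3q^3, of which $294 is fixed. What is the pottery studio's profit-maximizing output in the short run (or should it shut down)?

Shut down

Strip out fixed cost: VC = 132q - 36q^2 + 3q^3. Then AVC = 132 - 36q + 3q^2 and MC = 132 - 72q + 9q^2.
The AVC parabola has its vertex at q = 36/6 = 6, where AVC = 132 - 36·6 + 3·6^2 = $24.
With P < min AVC ($18 < $24), every unit sold adds to the loss.
The firm minimizes its loss by shutting down and losing only its fixed cost of $294.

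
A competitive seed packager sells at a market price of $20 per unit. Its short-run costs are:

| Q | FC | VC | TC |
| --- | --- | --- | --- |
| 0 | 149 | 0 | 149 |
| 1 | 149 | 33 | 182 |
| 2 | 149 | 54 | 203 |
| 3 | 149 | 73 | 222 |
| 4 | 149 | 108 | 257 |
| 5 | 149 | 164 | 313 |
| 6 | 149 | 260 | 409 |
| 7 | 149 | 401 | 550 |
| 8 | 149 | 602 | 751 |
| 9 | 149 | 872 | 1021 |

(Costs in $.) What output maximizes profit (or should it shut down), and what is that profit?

Q = 0 (shut down); profit = -$149

Tabulate TR − TC: Q=0: -149; Q=1: -162; Q=2: -163; Q=3: -162; Q=4: -177; Q=5: -213; Q=6: -289; Q=7: -410; Q=8: -591; Q=9: -841.
Profit is highest at Q = 0. Equivalently, the lowest AVC in the table is 73/3 ≈ $24.33 at Q = 3, and P = $20 falls below it — price never covers variable cost, so the firm shuts down and loses only its fixed cost.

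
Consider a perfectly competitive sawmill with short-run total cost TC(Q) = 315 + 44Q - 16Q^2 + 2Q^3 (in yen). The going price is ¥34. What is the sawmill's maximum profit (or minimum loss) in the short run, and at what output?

AVC = 44 - 16Q + 2Q^2; min AVC = ¥12 at Q = 4. Since P = ¥34 ≥ min AVC, the firm produces.
MC = 44 - 32Q + 6Q^2. Setting P = MC and taking the root on the rising branch gives Q* = 5.
TR = 34·5 = 170. TC = 315 + 70 = 385. Profit = 170 − 385 = -¥215.
By producing, the firm covers all variable cost plus ¥100 of fixed cost; shutting down would lose the full ¥315.

Profit = -¥215 at Q = 5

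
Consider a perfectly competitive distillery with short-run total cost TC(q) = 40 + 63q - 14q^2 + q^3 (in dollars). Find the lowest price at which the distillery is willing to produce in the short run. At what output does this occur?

The firm shuts down when price falls below the minimum of average variable cost. AVC = VC/q = 63 - 14q + q^2.
dAVC/dq = -14 + 2q = 0 gives q = 7. min AVC = 63 - 14·7 + 7^2 = 14.
So the shutdown price is $14.

$14 per unit, at q = 7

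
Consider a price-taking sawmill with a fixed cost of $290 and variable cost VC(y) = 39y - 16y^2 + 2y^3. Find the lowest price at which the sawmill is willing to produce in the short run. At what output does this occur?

$7 per unit, at y = 4

The shutdown price is the minimum of AVC. VC = 39y - 16y^2 + 2y^3, so AVC = 39 - 16y + 2y^2.
At the minimum of AVC, MC = AVC. MC = 39 - 32y + 6y^2; setting MC = AVC gives 4y^2 - 16y = 0, so y = 4. min AVC = 7.
For P < $7 the firm produces nothing.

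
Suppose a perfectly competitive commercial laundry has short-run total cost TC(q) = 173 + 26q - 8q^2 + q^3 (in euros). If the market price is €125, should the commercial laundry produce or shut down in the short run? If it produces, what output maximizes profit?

Variable cost is VC = 26q - 8q^2 + q^3, so AVC = VC/q = 26 - 8q + q^2 and MC = dTC/dq = 26 - 16q + 3q^2.
AVC is minimized where dAVC/dq = -8 + 2q = 0, at q = 4; min AVC = 26 - 8·4 + 4^2 = €10.
P = €125 exceeds min AVC = €10, so the firm stays open.
P = MC gives -99 - 16q + 3q^2 = 0, with roots -11/3 and 9. Take the larger (rising MC): q* = 9.
Check: AVC at q = 9 is €35 ≤ P, so revenue covers variable cost.
Profit = P·q − TC = 125·9 − 488 = €637.

Produce at q = 9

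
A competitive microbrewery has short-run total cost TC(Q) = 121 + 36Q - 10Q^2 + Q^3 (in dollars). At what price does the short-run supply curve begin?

$11 per unit

The shutdown price is the minimum of AVC. VC = 36Q - 10Q^2 + Q^3, so AVC = 36 - 10Q + Q^2.
dAVC/dQ = -10 + 2Q = 0 gives Q = 5. min AVC = 36 - 10·5 + 5^2 = 11.
For P < $11 the firm produces nothing.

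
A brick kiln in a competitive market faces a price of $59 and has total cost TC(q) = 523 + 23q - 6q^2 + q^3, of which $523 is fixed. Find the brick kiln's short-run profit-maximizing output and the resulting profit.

AVC = 23 - 6q + q^2; min AVC = $14 at q = 3. Since P = $59 ≥ min AVC, the firm produces.
With MC = 23 - 12q + 3q^2, P = MC on the upward-sloping part at q* = 6.
TR = 59·6 = 354. TC = 523 + 138 = 661. Profit = 354 − 661 = -$307.
By producing, the firm covers all variable cost plus $216 of fixed cost; shutting down would lose the full $523.

Profit = -$307 at q = 6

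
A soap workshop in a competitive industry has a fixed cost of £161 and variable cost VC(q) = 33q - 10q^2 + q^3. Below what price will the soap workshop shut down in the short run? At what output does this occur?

The shutdown price is the minimum of AVC. VC = 33q - 10q^2 + q^3, so AVC = 33 - 10q + q^2.
At the minimum of AVC, MC = AVC. MC = 33 - 20q + 3q^2; setting MC = AVC gives 2q^2 - 10q = 0, so q = 5. min AVC = 8.
For P < £8 the firm produces nothing.

£8 per unit, at q = 5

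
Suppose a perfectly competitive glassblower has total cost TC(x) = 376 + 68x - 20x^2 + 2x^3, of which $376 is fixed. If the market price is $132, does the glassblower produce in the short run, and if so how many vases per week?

Produce at x = 8

Variable cost is VC = 68x - 20x^2 + 2x^3, so AVC = VC/x = 68 - 20x + 2x^2 and MC = dTC/dx = 68 - 40x + 6x^2.
AVC is minimized where dAVC/dx = -20 + 4x = 0, at x = 5; min AVC = 68 - 20·5 + 2·5^2 = $18.
P = $132 exceeds min AVC = $18, so the firm stays open.
Set P = MC: 132 = 68 - 40x + 6x^2 → -64 - 40x + 6x^2 = 0. The roots are x = -4/3 and x = 8; the profit-maximizing output is on the rising part of MC, so x* = 8.
Check: AVC at x = 8 is $36 ≤ P, so revenue covers variable cost.
Profit = P·x − TC = 132·8 − 664 = $392.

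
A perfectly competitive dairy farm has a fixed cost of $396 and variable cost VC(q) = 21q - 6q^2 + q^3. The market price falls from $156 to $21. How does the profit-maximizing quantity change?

Output falls from 9 to 4

MC = 21 - 12q + 3q^2; the shutdown threshold is min AVC = $12 (at q = 3).
At P = $156 ≥ min AVC, set P = MC on the rising branch: q = 9.
At P = $21 ≥ min AVC, set P = MC: q = 4. The firm stays open but cuts output.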